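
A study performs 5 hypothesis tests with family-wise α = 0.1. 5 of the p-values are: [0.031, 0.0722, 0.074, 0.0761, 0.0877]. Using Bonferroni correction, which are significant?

Bonferroni α = 0.1/5 = 0.02. None of the given p-values are significant.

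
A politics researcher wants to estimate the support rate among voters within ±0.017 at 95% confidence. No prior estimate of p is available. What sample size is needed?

Conservative approach: use p = 0.5 (maximizes p(1-p) = 0.25). n = z²(0.25)/E² = 1.96²×0.25/0.017² = 3323.2 → n = 3324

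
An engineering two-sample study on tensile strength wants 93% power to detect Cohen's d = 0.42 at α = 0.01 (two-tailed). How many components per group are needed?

z_{α/2} = 2.576, z_β = Φ⁻¹(0.93) = 1.476. For small effect (d = 0.42): n per group = 2(z_{α/2} + z_β)²/d² = 2(2.576 + 1.476)²/0.42² = 186.2 → 187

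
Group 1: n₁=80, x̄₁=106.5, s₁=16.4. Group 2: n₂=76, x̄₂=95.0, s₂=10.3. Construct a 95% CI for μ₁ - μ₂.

Difference = 11.5. SE = √(16.4²/80 + 10.3²/76) = 2.181. CI = (7.22, 15.78)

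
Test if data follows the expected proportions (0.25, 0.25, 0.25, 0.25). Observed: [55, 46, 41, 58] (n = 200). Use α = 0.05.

Expected: [50.0, 50.0, 50.0, 50.0]. χ² = 3.72. df = 3, critical = 7.815. Fail to reject H₀.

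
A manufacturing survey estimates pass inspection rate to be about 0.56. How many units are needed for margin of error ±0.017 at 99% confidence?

n = z²p(1-p)/E² = 2.576²×0.56×0.44/0.017² = 5657.6 → n = 5658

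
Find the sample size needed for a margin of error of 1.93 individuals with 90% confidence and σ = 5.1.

n = (z*σ/E)² = (1.645×5.1/1.93)² = 18.9 → n = 19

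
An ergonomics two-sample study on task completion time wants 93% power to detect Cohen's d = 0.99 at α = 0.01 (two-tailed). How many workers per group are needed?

z_{α/2} = 2.576, z_β = Φ⁻¹(0.93) = 1.476. For large effect (d = 0.99): n per group = 2(z_{α/2} + z_β)²/d² = 2(2.576 + 1.476)²/0.99² = 33.5 → 34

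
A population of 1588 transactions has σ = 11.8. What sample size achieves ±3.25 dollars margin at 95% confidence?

Without FPC: n₀ = (1.96×11.8/3.25)² = 50.642. With FPC: n = n₀N/(n₀+N-1) = 49.1 → n = 50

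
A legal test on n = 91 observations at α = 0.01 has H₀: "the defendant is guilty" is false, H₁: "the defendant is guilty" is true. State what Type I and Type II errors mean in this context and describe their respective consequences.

Type I (false positive): concluding that the defendant is guilty when it is not — convicting an innocent person. Type II (false negative): failing to conclude that the defendant is guilty when it is — acquitting a guilty person. Which is costlier depends on domain priorities and is a judgement call rather than a statistical fact.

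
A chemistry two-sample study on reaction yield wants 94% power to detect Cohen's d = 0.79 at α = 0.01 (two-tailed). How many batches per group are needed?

z_{α/2} = 2.576, z_β = Φ⁻¹(0.94) = 1.555. For medium effect (d = 0.79): n per group = 2(z_{α/2} + z_β)²/d² = 2(2.576 + 1.555)²/0.79² = 54.7 → 55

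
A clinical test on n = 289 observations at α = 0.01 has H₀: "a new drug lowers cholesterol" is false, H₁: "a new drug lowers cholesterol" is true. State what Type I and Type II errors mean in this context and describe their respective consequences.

Type I (false positive): concluding that a new drug lowers cholesterol when it is not — approving an ineffective drug — patients take a useless medication and may skip effective alternatives. Type II (false negative): failing to conclude that a new drug lowers cholesterol when it is — shelving an effective drug — patients miss out on a treatment that would have helped. Which is costlier depends on domain priorities and is a judgement call rather than a statistical fact.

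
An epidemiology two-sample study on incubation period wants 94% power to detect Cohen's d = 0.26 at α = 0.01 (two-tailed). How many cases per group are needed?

z_{α/2} = 2.576, z_β = Φ⁻¹(0.94) = 1.555. For small effect (d = 0.26): n per group = 2(z_{α/2} + z_β)²/d² = 2(2.576 + 1.555)²/0.26² = 504.9 → 505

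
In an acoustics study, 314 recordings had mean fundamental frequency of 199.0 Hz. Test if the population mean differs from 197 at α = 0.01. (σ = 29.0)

z = (x̄ - μ₀)/(σ/√n) = (199.0 - 197)/(29.0/√314) = 1.222. Critical value: ±2.576. Since |1.222| ≤ 2.576, Fail to reject H₀.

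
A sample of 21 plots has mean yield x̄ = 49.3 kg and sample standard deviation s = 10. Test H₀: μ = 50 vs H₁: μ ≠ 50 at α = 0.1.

t = (x̄ - μ₀)/(s/√n) = (49.3 - 50)/(10/√21) = -0.321. df = 20, critical t = ±1.725. Fail to reject H₀.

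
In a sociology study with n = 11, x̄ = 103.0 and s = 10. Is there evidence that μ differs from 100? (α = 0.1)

t = (x̄ - μ₀)/(s/√n) = (103.0 - 100)/(10/√11) = 0.995. df = 10, critical t = ±1.812. Fail to reject H₀.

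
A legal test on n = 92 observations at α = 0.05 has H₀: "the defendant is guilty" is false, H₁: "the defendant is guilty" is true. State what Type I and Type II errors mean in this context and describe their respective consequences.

Type I (false positive): concluding that the defendant is guilty when it is not — convicting an innocent person. Type II (false negative): failing to conclude that the defendant is guilty when it is — acquitting a guilty person. Which is costlier depends on domain priorities and is a judgement call rather than a statistical fact.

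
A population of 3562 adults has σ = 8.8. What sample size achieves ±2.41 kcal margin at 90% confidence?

Without FPC: n₀ = (1.645×8.8/2.41)² = 36.08. With FPC: n = n₀N/(n₀+N-1) = 35.7 → n = 36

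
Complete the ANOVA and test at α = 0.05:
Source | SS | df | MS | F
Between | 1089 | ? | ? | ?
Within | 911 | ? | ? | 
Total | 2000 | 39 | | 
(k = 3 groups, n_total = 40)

df_between = 2, df_within = 37. MS_between = 544.5, MS_within = 24.62. F = 22.115, F_crit ≈ 3.252. Reject H₀.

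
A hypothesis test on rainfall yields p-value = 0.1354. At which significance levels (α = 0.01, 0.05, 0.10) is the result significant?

p = 0.1354. Not significant at any of the given levels.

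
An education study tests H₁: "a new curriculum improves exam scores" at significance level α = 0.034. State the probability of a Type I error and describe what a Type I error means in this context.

P(Type I error) = α = 0.034. A Type I error is rejecting H₀ when H₀ is actually true (false positive) — here, concluding that a new curriculum improves exam scores when in fact this is not the case. Consequence: adopting a curriculum that gives no real benefit — disruption for nothing.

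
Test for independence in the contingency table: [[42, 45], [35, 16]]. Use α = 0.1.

χ² = 5.399. df = 1, critical = 2.706. Reject H₀. Variables are dependent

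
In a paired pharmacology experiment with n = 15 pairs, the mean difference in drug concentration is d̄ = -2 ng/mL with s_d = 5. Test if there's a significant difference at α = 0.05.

t = d̄/(s_d/√n) = -2/(5/√15) = -1.549. df = 14, critical t = ±2.145. Fail to reject H₀.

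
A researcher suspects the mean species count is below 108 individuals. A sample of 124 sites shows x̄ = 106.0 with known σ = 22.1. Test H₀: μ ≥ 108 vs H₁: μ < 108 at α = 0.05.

z = -1.008. Critical value: -1.645. Fail to reject H₀.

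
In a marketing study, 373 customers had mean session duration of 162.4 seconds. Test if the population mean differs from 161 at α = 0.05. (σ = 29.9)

z = (x̄ - μ₀)/(σ/√n) = (162.4 - 161)/(29.9/√373) = 0.904. Critical value: ±1.96. Since |0.904| ≤ 1.96, Fail to reject H₀.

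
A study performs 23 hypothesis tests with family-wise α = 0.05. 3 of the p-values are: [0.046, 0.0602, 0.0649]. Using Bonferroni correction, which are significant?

Bonferroni α = 0.05/23 = 0.00217. None of the given p-values are significant.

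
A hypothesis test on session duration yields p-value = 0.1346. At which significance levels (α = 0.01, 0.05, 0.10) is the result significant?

p = 0.1346. Not significant at any of the given levels.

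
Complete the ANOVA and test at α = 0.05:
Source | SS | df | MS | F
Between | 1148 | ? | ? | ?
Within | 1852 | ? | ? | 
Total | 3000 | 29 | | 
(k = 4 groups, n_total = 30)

df_between = 3, df_within = 26. MS_between = 382.67, MS_within = 71.23. F = 5.372, F_crit ≈ 2.975. Reject H₀.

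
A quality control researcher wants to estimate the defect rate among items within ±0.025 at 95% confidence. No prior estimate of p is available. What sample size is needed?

Conservative approach: use p = 0.5 (maximizes p(1-p) = 0.25). n = z²(0.25)/E² = 1.96²×0.25/0.025² = 1536.6 → n = 1537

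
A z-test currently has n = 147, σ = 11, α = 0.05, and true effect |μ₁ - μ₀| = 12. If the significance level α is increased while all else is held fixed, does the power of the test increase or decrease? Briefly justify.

Power increases: a larger α lowers the critical value, so more of the H₁ sampling distribution falls in the rejection region.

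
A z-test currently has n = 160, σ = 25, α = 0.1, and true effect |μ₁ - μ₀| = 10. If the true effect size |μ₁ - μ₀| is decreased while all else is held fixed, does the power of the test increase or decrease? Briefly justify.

Power decreases: a smaller true effect decreases the non-centrality λ = |μ₁ - μ₀|/(σ/√n).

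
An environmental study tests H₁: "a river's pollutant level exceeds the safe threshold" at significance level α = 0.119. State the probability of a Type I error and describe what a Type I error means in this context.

P(Type I error) = α = 0.119. A Type I error is rejecting H₀ when H₀ is actually true (false positive) — here, concluding that a river's pollutant level exceeds the safe threshold when in fact this is not the case. Consequence: shutting down a compliant factory unnecessarily.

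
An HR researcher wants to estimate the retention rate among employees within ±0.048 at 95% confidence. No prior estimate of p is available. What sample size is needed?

Conservative approach: use p = 0.5 (maximizes p(1-p) = 0.25). n = z²(0.25)/E² = 1.96²×0.25/0.048² = 416.8 → n = 417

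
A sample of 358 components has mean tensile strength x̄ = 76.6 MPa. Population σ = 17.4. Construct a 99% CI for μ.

CI = x̄ ± z*(σ/√n) = 76.6 ± 2.576(17.4/√358) = 76.6 ± 2.37 = (74.23, 78.97)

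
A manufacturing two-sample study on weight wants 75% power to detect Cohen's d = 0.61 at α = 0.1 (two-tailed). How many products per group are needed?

z_{α/2} = 1.645, z_β = Φ⁻¹(0.75) = 0.674. For medium effect (d = 0.61): n per group = 2(z_{α/2} + z_β)²/d² = 2(1.645 + 0.674)²/0.61² = 28.9 → 29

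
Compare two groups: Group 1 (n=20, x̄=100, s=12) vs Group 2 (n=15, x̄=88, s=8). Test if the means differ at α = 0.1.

Pooled sp = 10.49. t = 3.349, df = 33. Critical t = ±1.692. Reject H₀.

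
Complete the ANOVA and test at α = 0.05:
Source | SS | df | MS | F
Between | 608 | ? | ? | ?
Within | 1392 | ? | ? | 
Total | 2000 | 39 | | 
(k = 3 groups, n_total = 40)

df_between = 2, df_within = 37. MS_between = 304.0, MS_within = 37.62. F = 8.08, F_crit ≈ 3.252. Reject H₀.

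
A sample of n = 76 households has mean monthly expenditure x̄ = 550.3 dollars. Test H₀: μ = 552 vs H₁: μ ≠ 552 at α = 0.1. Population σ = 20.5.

z = (x̄ - μ₀)/(σ/√n) = (550.3 - 552)/(20.5/√76) = -0.723. Critical value: ±1.645. Since |-0.723| ≤ 1.645, Fail to reject H₀.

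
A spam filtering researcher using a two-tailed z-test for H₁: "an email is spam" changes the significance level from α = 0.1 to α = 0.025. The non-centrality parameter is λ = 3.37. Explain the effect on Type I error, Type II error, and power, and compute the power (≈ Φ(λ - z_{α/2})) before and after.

Decreasing α from 0.1 to 0.025:
• Type I error rate decreases (α is the Type I rate by definition).
• Critical value moves from z_{α/2} = 1.645 to 2.241, so power = Φ(λ - z_{α/2}) goes from Φ(3.37 - 1.645) = 0.958 to Φ(3.37 - 2.241) = 0.871.
• Type II error rate β = 1 - power therefore increases (0.042 → 0.129).
Appropriate when false positives are costly — here, a legitimate email is sent to the spam folder and the user misses it.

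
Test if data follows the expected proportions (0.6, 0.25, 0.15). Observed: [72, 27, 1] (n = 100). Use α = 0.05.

Expected: [60.0, 25.0, 15.0]. χ² = 15.627. df = 2, critical = 5.991. Reject H₀.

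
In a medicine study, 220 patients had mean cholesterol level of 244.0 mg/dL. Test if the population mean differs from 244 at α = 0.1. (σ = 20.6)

z = (x̄ - μ₀)/(σ/√n) = (244.0 - 244)/(20.6/√220) = 0.0. Critical value: ±1.645. Since |0.0| ≤ 1.645, Fail to reject H₀.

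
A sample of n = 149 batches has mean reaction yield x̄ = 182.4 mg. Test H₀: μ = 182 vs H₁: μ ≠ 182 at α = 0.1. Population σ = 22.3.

z = (x̄ - μ₀)/(σ/√n) = (182.4 - 182)/(22.3/√149) = 0.219. Critical value: ±1.645. Since |0.219| ≤ 1.645, Fail to reject H₀.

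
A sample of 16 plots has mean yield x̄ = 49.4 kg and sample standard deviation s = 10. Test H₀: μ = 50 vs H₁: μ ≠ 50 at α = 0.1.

t = (x̄ - μ₀)/(s/√n) = (49.4 - 50)/(10/√16) = -0.24. df = 15, critical t = ±1.753. Fail to reject H₀.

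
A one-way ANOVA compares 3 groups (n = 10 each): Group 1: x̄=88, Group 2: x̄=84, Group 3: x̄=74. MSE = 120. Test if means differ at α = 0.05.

Grand mean = 82.0. SS_between = 1040.0, MS_between = 520.0. F = 4.333, F_crit ≈ 3.354. Reject H₀.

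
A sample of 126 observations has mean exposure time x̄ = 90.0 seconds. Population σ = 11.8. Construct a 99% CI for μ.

CI = x̄ ± z*(σ/√n) = 90.0 ± 2.576(11.8/√126) = 90.0 ± 2.71 = (87.29, 92.71)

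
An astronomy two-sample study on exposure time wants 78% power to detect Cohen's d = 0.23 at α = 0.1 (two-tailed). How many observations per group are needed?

z_{α/2} = 1.645, z_β = Φ⁻¹(0.78) = 0.772. For small effect (d = 0.23): n per group = 2(z_{α/2} + z_β)²/d² = 2(1.645 + 0.772)²/0.23² = 220.9 → 221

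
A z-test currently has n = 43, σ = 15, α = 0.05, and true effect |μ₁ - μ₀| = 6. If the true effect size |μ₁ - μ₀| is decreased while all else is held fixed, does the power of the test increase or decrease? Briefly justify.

Power decreases: a smaller true effect decreases the non-centrality λ = |μ₁ - μ₀|/(σ/√n).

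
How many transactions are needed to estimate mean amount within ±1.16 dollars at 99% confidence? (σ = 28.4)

n = (z*σ/E)² = (2.576×28.4/1.16)² = 3977.5 → n = 3978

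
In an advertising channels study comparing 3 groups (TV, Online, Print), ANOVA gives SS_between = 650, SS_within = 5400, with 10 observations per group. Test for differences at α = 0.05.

df_between = 2, df_within = 27. F = MS_between/MS_within = 325.0/200.0 = 1.625. F_crit ≈ 3.354. Fail to reject H₀.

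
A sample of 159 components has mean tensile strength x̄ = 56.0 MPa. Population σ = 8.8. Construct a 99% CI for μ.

CI = x̄ ± z*(σ/√n) = 56.0 ± 2.576(8.8/√159) = 56.0 ± 1.8 = (54.2, 57.8)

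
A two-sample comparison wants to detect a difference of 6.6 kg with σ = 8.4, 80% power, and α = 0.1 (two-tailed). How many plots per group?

n per group = 2(z_α/2 + z_β)²σ²/d² = 2×(1.645 + 0.84)²×8.4²/6.6² = 20.01 → n = 21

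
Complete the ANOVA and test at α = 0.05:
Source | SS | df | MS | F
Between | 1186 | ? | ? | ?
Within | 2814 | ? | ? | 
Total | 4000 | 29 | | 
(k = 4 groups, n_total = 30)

df_between = 3, df_within = 26. MS_between = 395.33, MS_within = 108.23. F = 3.653, F_crit ≈ 2.975. Reject H₀.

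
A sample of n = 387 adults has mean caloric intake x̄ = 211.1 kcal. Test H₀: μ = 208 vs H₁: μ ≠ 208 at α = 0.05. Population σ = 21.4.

z = (x̄ - μ₀)/(σ/√n) = (211.1 - 208)/(21.4/√387) = 2.85. Critical value: ±1.96. Since |2.85| > 1.96, Reject H₀.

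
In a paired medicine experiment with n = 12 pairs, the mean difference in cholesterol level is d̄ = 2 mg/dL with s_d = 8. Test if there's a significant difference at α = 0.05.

t = d̄/(s_d/√n) = 2/(8/√12) = 0.866. df = 11, critical t = ±2.201. Fail to reject H₀.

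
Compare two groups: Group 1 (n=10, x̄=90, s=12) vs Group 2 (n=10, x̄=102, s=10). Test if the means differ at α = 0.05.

Pooled sp = 11.05. t = -2.429, df = 18. Critical t = ±2.101. Reject H₀.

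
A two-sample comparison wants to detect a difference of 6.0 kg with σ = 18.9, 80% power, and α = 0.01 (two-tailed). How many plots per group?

n per group = 2(z_α/2 + z_β)²σ²/d² = 2×(2.576 + 0.84)²×18.9²/6.0² = 231.6 → n = 232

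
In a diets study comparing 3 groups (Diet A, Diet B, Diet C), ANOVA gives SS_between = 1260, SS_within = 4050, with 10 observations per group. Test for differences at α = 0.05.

df_between = 2, df_within = 27. F = MS_between/MS_within = 630.0/150.0 = 4.2. F_crit ≈ 3.354. Reject H₀. At least one mean differs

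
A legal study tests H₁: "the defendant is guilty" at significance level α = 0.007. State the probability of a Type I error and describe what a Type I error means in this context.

P(Type I error) = α = 0.007. A Type I error is rejecting H₀ when H₀ is actually true (false positive) — here, concluding that the defendant is guilty when in fact this is not the case. Consequence: convicting an innocent person.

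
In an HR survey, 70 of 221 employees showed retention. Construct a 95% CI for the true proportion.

p̂ = 0.317. CI = p̂ ± z*√(p̂(1-p̂)/n) = (0.255, 0.378)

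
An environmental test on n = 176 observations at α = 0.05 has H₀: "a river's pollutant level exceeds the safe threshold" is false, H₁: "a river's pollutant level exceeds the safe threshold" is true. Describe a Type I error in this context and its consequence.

Type I error: rejecting H₀ when it is true — concluding that a river's pollutant level exceeds the safe threshold when in fact it is not. Consequence: shutting down a compliant factory unnecessarily.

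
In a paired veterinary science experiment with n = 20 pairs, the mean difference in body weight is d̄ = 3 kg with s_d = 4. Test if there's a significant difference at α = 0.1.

t = d̄/(s_d/√n) = 3/(4/√20) = 3.354. df = 19, critical t = ±1.729. Reject H₀.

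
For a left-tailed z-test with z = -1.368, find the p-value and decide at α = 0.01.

p = P(Z < -1.368) = Φ(-1.368) ≈ 0.0857. Since p ≥ 0.01, fail to reject H₀ (not significant) at α = 0.01.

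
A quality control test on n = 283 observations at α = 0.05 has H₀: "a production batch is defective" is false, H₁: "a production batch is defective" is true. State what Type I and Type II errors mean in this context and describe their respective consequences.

Type I (false positive): concluding that a production batch is defective when it is not — scrapping a good batch — wasted material and cost for no reason. Type II (false negative): failing to conclude that a production batch is defective when it is — shipping a defective batch — faulty products reach customers. Which is costlier depends on domain priorities and is a judgement call rather than a statistical fact.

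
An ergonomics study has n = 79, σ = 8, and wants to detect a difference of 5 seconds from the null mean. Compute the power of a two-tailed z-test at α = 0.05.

SE = σ/√n = 8/√79 = 0.9. Non-centrality λ = d/SE = 5/0.9 = 5.555. Power ≈ Φ(λ - z_{α/2}) = Φ(5.555 - 1.96) = Φ(3.595) = 1.0.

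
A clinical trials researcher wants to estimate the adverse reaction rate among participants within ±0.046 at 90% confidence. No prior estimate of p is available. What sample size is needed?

Conservative approach: use p = 0.5 (maximizes p(1-p) = 0.25). n = z²(0.25)/E² = 1.645²×0.25/0.046² = 319.7 → n = 320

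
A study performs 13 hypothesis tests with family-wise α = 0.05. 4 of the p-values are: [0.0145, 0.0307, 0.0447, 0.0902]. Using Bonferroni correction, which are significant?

Bonferroni α = 0.05/13 = 0.00385. None of the given p-values are significant.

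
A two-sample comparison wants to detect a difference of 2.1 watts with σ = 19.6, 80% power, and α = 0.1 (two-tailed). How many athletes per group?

n per group = 2(z_α/2 + z_β)²σ²/d² = 2×(1.645 + 0.84)²×19.6²/2.1² = 1075.9 → n = 1076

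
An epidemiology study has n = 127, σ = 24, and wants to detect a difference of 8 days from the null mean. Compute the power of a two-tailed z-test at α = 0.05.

SE = σ/√n = 24/√127 = 2.13. Non-centrality λ = d/SE = 8/2.13 = 3.756. Power ≈ Φ(λ - z_{α/2}) = Φ(3.756 - 1.96) = Φ(1.796) = 0.964.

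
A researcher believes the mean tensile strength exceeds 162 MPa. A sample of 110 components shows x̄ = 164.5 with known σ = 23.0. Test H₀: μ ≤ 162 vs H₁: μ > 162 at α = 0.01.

z = 1.14. Critical value: 2.33. Fail to reject H₀.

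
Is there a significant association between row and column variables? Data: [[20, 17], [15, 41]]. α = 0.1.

χ² = 7.058. df = 1, critical = 2.706. Reject H₀. Variables are dependent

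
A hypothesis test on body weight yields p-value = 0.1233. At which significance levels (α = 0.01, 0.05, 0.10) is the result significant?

p = 0.1233. Not significant at any of the given levels.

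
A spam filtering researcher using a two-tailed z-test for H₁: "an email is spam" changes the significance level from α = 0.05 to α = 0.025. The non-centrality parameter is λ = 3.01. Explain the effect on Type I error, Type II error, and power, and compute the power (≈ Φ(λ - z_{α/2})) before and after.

Decreasing α from 0.05 to 0.025:
• Type I error rate decreases (α is the Type I rate by definition).
• Critical value moves from z_{α/2} = 1.96 to 2.241, so power = Φ(λ - z_{α/2}) goes from Φ(3.01 - 1.96) = 0.853 to Φ(3.01 - 2.241) = 0.779.
• Type II error rate β = 1 - power therefore increases (0.147 → 0.221).
Appropriate when false positives are costly — here, a legitimate email is sent to the spam folder and the user misses it.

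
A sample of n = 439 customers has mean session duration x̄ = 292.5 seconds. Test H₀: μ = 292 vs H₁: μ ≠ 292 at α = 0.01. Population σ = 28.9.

z = (x̄ - μ₀)/(σ/√n) = (292.5 - 292)/(28.9/√439) = 0.362. Critical value: ±2.576. Since |0.362| ≤ 2.576, Fail to reject H₀.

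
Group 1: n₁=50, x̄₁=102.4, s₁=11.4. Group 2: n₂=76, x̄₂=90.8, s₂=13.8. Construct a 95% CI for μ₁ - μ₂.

Difference = 11.6. SE = √(11.4²/50 + 13.8²/76) = 2.259. CI = (7.17, 16.03)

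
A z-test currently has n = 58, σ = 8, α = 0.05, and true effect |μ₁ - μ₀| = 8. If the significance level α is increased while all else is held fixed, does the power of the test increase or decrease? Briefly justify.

Power increases: a larger α lowers the critical value, so more of the H₁ sampling distribution falls in the rejection region.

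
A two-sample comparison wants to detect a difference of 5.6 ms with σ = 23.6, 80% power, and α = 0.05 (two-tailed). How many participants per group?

n per group = 2(z_α/2 + z_β)²σ²/d² = 2×(1.96 + 0.84)²×23.6²/5.6² = 278.5 → n = 279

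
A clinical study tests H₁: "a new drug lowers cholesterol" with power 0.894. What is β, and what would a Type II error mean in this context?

β = 1 - power = 1 - 0.894 = 0.106. A Type II error is failing to reject H₀ when H₀ is false (false negative) — here, failing to conclude that a new drug lowers cholesterol when in fact it is true. Consequence: shelving an effective drug — patients miss out on a treatment that would have helped.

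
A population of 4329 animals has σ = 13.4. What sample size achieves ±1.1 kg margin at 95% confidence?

Without FPC: n₀ = (1.96×13.4/1.1)² = 570.081. With FPC: n = n₀N/(n₀+N-1) = 503.8 → n = 504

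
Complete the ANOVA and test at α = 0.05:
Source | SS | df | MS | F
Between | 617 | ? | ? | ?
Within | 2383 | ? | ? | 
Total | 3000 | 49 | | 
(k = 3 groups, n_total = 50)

df_between = 2, df_within = 47. MS_between = 308.5, MS_within = 50.7. F = 6.085, F_crit ≈ 3.195. Reject H₀.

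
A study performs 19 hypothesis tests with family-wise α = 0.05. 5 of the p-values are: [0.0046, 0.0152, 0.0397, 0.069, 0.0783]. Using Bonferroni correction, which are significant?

Bonferroni α = 0.05/19 = 0.00263. None of the given p-values are significant.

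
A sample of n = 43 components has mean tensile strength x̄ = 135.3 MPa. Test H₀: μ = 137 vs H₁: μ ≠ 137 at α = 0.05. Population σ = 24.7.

z = (x̄ - μ₀)/(σ/√n) = (135.3 - 137)/(24.7/√43) = -0.451. Critical value: ±1.96. Since |-0.451| ≤ 1.96, Fail to reject H₀.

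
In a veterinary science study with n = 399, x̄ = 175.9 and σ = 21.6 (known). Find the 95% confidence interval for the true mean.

CI = x̄ ± z*(σ/√n) = 175.9 ± 1.96(21.6/√399) = 175.9 ± 2.12 = (173.78, 178.02)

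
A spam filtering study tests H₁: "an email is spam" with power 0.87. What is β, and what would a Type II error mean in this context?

β = 1 - power = 1 - 0.87 = 0.13. A Type II error is failing to reject H₀ when H₀ is false (false negative) — here, failing to conclude that an email is spam when in fact it is true. Consequence: a spam email lands in the inbox.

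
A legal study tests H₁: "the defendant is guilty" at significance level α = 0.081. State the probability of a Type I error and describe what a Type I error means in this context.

P(Type I error) = α = 0.081. A Type I error is rejecting H₀ when H₀ is actually true (false positive) — here, concluding that the defendant is guilty when in fact this is not the case. Consequence: convicting an innocent person.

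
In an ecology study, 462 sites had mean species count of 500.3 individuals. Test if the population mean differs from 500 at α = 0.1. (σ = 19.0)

z = (x̄ - μ₀)/(σ/√n) = (500.3 - 500)/(19.0/√462) = 0.339. Critical value: ±1.645. Since |0.339| ≤ 1.645, Fail to reject H₀.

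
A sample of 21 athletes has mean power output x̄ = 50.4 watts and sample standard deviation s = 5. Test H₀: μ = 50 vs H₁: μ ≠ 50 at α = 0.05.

t = (x̄ - μ₀)/(s/√n) = (50.4 - 50)/(5/√21) = 0.367. df = 20, critical t = ±2.086. Fail to reject H₀.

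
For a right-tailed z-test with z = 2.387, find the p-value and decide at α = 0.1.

p = P(Z > 2.387) = 1 - Φ(2.387) ≈ 0.0085. Since p < 0.1, reject H₀ (significant) at α = 0.1.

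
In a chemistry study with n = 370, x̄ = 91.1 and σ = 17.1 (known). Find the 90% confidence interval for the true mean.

CI = x̄ ± z*(σ/√n) = 91.1 ± 1.645(17.1/√370) = 91.1 ± 1.46 = (89.64, 92.56)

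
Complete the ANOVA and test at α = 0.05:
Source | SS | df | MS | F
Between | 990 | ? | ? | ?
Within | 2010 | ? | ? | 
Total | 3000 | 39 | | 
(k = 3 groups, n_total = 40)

df_between = 2, df_within = 37. MS_between = 495.0, MS_within = 54.32. F = 9.112, F_crit ≈ 3.252. Reject H₀.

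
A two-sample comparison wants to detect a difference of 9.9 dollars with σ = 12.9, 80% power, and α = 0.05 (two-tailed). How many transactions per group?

n per group = 2(z_α/2 + z_β)²σ²/d² = 2×(1.96 + 0.84)²×12.9²/9.9² = 26.6 → n = 27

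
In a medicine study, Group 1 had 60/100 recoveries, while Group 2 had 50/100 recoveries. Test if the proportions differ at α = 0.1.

p̂₁ = 0.6, p̂₂ = 0.5, pooled p̂ = 0.55. z = 1.421. Critical: ±1.645. Fail to reject H₀.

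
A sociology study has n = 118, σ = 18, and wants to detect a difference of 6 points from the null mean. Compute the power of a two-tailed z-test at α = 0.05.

SE = σ/√n = 18/√118 = 1.657. Non-centrality λ = d/SE = 6/1.657 = 3.621. Power ≈ Φ(λ - z_{α/2}) = Φ(3.621 - 1.96) = Φ(1.661) = 0.952.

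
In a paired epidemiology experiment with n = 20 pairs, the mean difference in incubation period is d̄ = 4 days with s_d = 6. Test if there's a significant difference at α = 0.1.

t = d̄/(s_d/√n) = 4/(6/√20) = 2.981. df = 19, critical t = ±1.729. Reject H₀.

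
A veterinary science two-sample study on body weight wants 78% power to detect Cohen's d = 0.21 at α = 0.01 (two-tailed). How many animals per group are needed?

z_{α/2} = 2.576, z_β = Φ⁻¹(0.78) = 0.772. For small effect (d = 0.21): n per group = 2(z_{α/2} + z_β)²/d² = 2(2.576 + 0.772)²/0.21² = 508.3 → 509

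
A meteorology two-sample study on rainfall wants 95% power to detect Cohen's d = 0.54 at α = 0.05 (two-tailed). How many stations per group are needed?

z_{α/2} = 1.96, z_β = Φ⁻¹(0.95) = 1.645. For medium effect (d = 0.54): n per group = 2(z_{α/2} + z_β)²/d² = 2(1.96 + 1.645)²/0.54² = 89.1 → 90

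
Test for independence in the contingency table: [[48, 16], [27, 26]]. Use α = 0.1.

χ² = 7.291. df = 1, critical = 2.706. Reject H₀. Variables are dependent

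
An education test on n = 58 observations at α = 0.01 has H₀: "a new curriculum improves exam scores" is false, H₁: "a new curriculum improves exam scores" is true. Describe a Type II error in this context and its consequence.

Type II error: failing to reject H₀ when it is false — concluding that a new curriculum improves exam scores is not supported when in fact it is. Consequence: keeping the old curriculum when the new one would have helped students.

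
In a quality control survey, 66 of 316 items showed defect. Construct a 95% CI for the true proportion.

p̂ = 0.209. CI = p̂ ± z*√(p̂(1-p̂)/n) = (0.164, 0.254)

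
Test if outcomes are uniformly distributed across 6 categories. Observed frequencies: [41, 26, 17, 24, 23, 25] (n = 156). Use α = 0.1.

Expected = 26 each. χ² = Σ(O-E)²/E = 12.308. df = 5, critical value = 9.236. Reject H₀.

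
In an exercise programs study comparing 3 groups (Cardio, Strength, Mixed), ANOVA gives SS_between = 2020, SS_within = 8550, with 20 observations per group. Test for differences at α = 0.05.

df_between = 2, df_within = 57. F = MS_between/MS_within = 1010.0/150.0 = 6.733. F_crit ≈ 3.159. Reject H₀. At least one mean differs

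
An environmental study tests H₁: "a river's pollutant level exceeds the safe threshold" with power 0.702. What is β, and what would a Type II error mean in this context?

β = 1 - power = 1 - 0.702 = 0.298. A Type II error is failing to reject H₀ when H₀ is false (false negative) — here, failing to conclude that a river's pollutant level exceeds the safe threshold when in fact it is true. Consequence: allowing unsafe pollution to continue.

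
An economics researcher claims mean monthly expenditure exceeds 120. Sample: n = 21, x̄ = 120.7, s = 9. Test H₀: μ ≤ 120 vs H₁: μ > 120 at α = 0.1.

t = (120.7 - 120)/(9/√21) = 0.356, df = 20. Critical t = 1.325. Fail to reject H₀.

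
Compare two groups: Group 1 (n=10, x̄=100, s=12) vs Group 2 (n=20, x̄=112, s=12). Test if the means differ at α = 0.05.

Pooled sp = 12.0. t = -2.582, df = 28. Critical t = ±2.048. Reject H₀.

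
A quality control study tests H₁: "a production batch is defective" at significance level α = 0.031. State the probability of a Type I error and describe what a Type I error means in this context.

P(Type I error) = α = 0.031. A Type I error is rejecting H₀ when H₀ is actually true (false positive) — here, concluding that a production batch is defective when in fact this is not the case. Consequence: scrapping a good batch — wasted material and cost for no reason.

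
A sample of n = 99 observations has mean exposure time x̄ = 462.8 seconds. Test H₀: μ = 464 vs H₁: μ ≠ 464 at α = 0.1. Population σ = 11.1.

z = (x̄ - μ₀)/(σ/√n) = (462.8 - 464)/(11.1/√99) = -1.076. Critical value: ±1.645. Since |-1.076| ≤ 1.645, Fail to reject H₀.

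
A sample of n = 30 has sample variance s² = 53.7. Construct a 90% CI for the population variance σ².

df = 29. χ²_{0.05} = 42.557, χ²_{0.95} = 17.708. CI for σ² = ((n-1)s²/χ²_{α/2}, (n-1)s²/χ²_{1-α/2}) = (29·53.7/42.557, 29·53.7/17.708) = (36.59, 87.94)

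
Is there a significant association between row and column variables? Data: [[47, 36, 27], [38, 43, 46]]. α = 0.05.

χ² = 5.326. df = 2, critical = 5.991. Fail to reject H₀. No evidence of dependence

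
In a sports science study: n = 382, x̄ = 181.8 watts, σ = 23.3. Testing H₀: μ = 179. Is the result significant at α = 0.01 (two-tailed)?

z = (181.8 - 179)/(23.3/√382) = 2.349. Since |z| ≤ 2.576, not significant at α = 0.01.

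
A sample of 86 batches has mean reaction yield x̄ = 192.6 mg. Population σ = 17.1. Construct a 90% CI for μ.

CI = x̄ ± z*(σ/√n) = 192.6 ± 1.645(17.1/√86) = 192.6 ± 3.03 = (189.57, 195.63)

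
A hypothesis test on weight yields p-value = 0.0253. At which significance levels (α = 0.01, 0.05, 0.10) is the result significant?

p = 0.0253. Significant at: α = 0.05, 0.1.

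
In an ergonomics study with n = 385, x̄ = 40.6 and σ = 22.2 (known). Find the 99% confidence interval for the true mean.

CI = x̄ ± z*(σ/√n) = 40.6 ± 2.576(22.2/√385) = 40.6 ± 2.91 = (37.69, 43.51)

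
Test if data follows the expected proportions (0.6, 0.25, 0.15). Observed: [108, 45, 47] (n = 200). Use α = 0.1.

Expected: [120.0, 50.0, 30.0]. χ² = 11.333. df = 2, critical = 4.605. Reject H₀.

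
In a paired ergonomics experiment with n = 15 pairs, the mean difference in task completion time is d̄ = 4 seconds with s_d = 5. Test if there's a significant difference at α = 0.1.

t = d̄/(s_d/√n) = 4/(5/√15) = 3.098. df = 14, critical t = ±1.761. Reject H₀.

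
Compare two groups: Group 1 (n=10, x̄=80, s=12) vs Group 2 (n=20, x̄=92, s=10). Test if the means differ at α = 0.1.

Pooled sp = 10.68. t = -2.9, df = 28. Critical t = ±1.701. Reject H₀.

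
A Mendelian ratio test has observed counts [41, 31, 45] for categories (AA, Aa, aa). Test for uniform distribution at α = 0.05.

Expected = 39 each. χ² = Σ(O-E)²/E = 2.667. df = 2, critical value = 5.991. Fail to reject H₀.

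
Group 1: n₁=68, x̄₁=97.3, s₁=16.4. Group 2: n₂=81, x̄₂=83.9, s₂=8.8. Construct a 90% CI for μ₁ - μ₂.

Difference = 13.4. SE = √(16.4²/68 + 8.8²/81) = 2.216. CI = (9.75, 17.05)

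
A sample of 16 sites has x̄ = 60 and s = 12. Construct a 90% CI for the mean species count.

CI = x̄ ± t*(s/√n) = 60 ± 1.753(12/√16) = (54.74, 65.26)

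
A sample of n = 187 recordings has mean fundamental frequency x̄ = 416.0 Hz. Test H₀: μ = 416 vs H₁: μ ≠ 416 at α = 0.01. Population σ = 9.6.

z = (x̄ - μ₀)/(σ/√n) = (416.0 - 416)/(9.6/√187) = 0.0. Critical value: ±2.576. Since |0.0| ≤ 2.576, Fail to reject H₀.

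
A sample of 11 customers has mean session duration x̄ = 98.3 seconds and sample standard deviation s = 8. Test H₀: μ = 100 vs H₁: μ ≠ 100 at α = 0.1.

t = (x̄ - μ₀)/(s/√n) = (98.3 - 100)/(8/√11) = -0.705. df = 10, critical t = ±1.812. Fail to reject H₀.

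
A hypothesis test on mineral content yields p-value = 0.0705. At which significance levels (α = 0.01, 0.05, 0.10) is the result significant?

p = 0.0705. Significant at: α = 0.1.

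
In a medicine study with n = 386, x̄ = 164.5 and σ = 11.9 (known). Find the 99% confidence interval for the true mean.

CI = x̄ ± z*(σ/√n) = 164.5 ± 2.576(11.9/√386) = 164.5 ± 1.56 = (162.94, 166.06)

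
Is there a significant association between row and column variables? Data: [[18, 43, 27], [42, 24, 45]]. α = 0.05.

χ² = 17.058. df = 2, critical = 5.991. Reject H₀. Variables are dependent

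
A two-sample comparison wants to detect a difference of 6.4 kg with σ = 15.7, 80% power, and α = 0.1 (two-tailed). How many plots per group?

n per group = 2(z_α/2 + z_β)²σ²/d² = 2×(1.645 + 0.84)²×15.7²/6.4² = 74.3 → n = 75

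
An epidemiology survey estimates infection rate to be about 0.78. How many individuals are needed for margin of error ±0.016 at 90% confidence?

n = z²p(1-p)/E² = 1.645²×0.78×0.22/0.016² = 1813.9 → n = 1814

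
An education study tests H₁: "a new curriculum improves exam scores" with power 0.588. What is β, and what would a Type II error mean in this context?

β = 1 - power = 1 - 0.588 = 0.412. A Type II error is failing to reject H₀ when H₀ is false (false negative) — here, failing to conclude that a new curriculum improves exam scores when in fact it is true. Consequence: keeping the old curriculum when the new one would have helped students.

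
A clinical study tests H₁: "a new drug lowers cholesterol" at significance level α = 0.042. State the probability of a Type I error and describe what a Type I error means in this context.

P(Type I error) = α = 0.042. A Type I error is rejecting H₀ when H₀ is actually true (false positive) — here, concluding that a new drug lowers cholesterol when in fact this is not the case. Consequence: approving an ineffective drug — patients take a useless medication and may skip effective alternatives.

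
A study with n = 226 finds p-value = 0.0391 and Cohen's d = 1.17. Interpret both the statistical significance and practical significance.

Statistically significant (p = 0.0391 < 0.05). Cohen's d = 1.17 indicates a large effect size. Both statistical and practical significance should be considered.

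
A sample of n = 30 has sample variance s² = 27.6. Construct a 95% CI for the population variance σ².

df = 29. χ²_{0.025} = 45.722, χ²_{0.975} = 16.047. CI for σ² = ((n-1)s²/χ²_{α/2}, (n-1)s²/χ²_{1-α/2}) = (29·27.6/45.722, 29·27.6/16.047) = (17.51, 49.88)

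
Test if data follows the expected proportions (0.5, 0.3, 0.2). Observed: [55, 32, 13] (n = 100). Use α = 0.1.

Expected: [50.0, 30.0, 20.0]. χ² = 3.083. df = 2, critical = 4.605. Fail to reject H₀.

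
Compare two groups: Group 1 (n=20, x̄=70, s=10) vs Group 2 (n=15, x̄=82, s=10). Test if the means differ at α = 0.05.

Pooled sp = 10.0. t = -3.513, df = 33. Critical t = ±2.035. Reject H₀.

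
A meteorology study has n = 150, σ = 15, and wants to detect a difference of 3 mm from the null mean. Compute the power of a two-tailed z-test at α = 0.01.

SE = σ/√n = 15/√150 = 1.225. Non-centrality λ = d/SE = 3/1.225 = 2.449. Power ≈ Φ(λ - z_{α/2}) = Φ(2.449 - 2.576) = Φ(-0.127) = 0.45.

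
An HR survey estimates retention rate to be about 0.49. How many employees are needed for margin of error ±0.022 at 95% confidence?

n = z²p(1-p)/E² = 1.96²×0.49×0.51/0.022² = 1983.5 → n = 1984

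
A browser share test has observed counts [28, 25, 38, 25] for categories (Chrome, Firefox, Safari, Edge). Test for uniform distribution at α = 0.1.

Expected = 29 each. χ² = Σ(O-E)²/E = 3.931. df = 3, critical value = 6.251. Fail to reject H₀.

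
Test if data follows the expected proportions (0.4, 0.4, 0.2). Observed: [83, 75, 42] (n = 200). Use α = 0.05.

Expected: [80.0, 80.0, 40.0]. χ² = 0.525. df = 2, critical = 5.991. Fail to reject H₀.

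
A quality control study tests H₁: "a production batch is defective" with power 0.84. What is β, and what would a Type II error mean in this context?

β = 1 - power = 1 - 0.84 = 0.16. A Type II error is failing to reject H₀ when H₀ is false (false negative) — here, failing to conclude that a production batch is defective when in fact it is true. Consequence: shipping a defective batch — faulty products reach customers.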